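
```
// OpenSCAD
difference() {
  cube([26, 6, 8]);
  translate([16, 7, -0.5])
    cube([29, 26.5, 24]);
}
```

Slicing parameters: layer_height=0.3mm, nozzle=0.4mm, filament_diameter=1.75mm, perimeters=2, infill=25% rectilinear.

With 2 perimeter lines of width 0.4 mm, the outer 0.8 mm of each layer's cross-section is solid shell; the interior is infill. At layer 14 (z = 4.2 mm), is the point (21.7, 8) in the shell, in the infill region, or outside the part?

outside

At z = 4.2 mm: the 26×6 cube contributes its full rectangle; the 29×26.5 cube at (16, 7) contributes its full rectangle; After the difference (first − rest): starting from the 26×6 cube, the 29×26.5 cube at (16, 7) misses the remaining region (no effect) — 1 connected region. Overall, the cross-section is a single solid region. The nearest boundary edge runs (0.00, 6.00)→(26.00, 6.00); distance from the point to it = 2.00 mm. The point is not inside any of the regions above, so it lies outside the cross-section (2.00 mm from the nearest boundary).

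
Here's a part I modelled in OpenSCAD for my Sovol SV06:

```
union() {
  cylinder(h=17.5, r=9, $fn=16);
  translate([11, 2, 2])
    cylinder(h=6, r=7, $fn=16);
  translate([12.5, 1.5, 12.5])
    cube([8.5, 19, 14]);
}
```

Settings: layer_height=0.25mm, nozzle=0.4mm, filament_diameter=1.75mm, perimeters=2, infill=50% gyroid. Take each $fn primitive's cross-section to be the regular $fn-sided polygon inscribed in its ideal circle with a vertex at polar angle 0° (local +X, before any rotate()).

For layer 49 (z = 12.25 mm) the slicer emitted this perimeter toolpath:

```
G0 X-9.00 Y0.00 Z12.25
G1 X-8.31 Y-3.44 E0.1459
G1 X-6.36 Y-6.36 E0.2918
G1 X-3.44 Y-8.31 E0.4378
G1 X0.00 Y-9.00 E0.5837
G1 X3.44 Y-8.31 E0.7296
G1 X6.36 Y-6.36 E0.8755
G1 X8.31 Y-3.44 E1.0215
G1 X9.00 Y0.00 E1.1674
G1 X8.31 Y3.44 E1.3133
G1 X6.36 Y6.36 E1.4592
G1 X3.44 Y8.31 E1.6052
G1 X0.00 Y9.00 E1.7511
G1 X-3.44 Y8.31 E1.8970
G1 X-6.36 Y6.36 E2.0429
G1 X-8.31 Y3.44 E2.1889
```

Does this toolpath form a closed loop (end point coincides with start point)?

Start point (G0): (-9.00, 0.00). End point (last G1): the path does not return to the start — open.

no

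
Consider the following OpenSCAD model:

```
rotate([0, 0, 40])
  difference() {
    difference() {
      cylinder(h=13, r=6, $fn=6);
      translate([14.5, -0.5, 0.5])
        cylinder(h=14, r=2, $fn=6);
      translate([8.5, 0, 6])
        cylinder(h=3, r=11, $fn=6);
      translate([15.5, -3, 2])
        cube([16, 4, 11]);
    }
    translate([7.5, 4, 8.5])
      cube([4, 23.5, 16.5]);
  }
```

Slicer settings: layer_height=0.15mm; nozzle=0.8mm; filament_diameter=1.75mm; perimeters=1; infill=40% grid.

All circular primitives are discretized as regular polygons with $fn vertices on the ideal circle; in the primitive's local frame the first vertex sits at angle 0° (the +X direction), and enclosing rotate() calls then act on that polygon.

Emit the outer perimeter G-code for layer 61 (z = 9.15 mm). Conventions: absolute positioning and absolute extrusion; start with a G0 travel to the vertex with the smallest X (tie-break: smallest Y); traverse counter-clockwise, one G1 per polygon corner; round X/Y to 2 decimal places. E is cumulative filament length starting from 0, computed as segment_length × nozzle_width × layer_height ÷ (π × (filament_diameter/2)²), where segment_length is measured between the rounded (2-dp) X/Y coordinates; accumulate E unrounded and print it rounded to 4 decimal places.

At z = 9.15 mm: the cylinder: section is a regular 6-gon, circumradius r=6; the r=2 cylinder at (14.5, -0.5) gives a regular 6-gon of circumradius 2 (constant along its height); the cylinder at (8.5, 0) is not intersected at this z (z outside [6, 9]); the cube at (15.5, -3) is present — its section is the full 16×4 rectangle; After the difference (first − rest): starting from the r=6 cylinder, the r=2 cylinder at (14.5, -0.5) misses the remaining region (no effect); the 16×4 cube at (15.5, -3) misses the remaining region (no effect) — 1 connected region; the cube at (7.5, 4) is present — its section is the full 4×23.5 rectangle; Subtracting the remaining from the first: starting from the result so far, the 4×23.5 cube at (7.5, 4) misses the remaining region (no effect) — 1 connected region; (rotated 40° about Z; rotation is an isometry so areas/perimeters/island counts are preserved). The outline is a single polygon with 6 vertices. Extrusion per mm of travel: 0.8 × 0.15 / (π × 0.875²) = 0.049890. Accumulating E over each segment gives final E = 1.7967.

G0 X-5.64 Y2.05 Z9.15
G1 X-4.60 Y-3.86 E0.2994
G1 X1.04 Y-5.91 E0.5988
G1 X5.64 Y-2.05 E0.8984
G1 X4.60 Y3.86 E1.1977
G1 X-1.04 Y5.91 E1.4971
G1 X-5.64 Y2.05 E1.7967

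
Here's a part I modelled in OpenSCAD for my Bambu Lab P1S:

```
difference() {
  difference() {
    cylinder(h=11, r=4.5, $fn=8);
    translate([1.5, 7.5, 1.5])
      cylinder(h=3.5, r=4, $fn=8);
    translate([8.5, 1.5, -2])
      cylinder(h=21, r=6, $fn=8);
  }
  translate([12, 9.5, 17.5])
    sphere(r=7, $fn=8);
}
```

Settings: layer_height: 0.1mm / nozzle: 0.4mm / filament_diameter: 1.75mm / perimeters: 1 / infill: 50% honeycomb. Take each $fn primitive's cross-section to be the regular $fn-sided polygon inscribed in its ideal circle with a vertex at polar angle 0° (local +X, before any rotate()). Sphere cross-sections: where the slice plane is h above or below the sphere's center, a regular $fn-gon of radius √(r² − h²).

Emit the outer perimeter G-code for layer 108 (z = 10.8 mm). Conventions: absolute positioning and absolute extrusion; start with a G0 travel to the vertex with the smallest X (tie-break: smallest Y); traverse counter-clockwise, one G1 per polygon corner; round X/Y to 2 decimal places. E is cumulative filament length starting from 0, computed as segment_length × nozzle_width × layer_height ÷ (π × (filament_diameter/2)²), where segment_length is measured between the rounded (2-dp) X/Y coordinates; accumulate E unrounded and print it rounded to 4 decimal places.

G0 X-4.50 Y0.00 Z10.80
G1 X-3.18 Y-3.18 E0.0573
G1 X0.00 Y-4.50 E0.1145
G1 X3.18 Y-3.18 E0.1718
G1 X3.81 Y-1.66 E0.1991
G1 X2.50 Y1.50 E0.2560
G1 X3.19 Y3.16 E0.2859
G1 X3.18 Y3.18 E0.2863
G1 X0.00 Y4.50 E0.3436
G1 X-3.18 Y3.18 E0.4008
G1 X-4.50 Y0.00 E0.4581

At z = 10.8 mm: the r=4.5 cylinder contributes a regular 8-gon of circumradius 4.5; the cylinder at (1.5, 7.5) is absent (z outside [1.5, 5]); the cylinder at (8.5, 1.5): section is a regular 8-gon, circumradius r=6; Subtracting the remaining from the first: starting from the r=4.5 cylinder, the r=6 cylinder at (8.5, 1.5) partially overlaps it — only the 4.36 mm² overlap (of its 101.82 mm²) is removed, clipping the outline — 1 connected region; the sphere at (12, 9.5): section is a regular 8-gon, circumradius = √(r²−h²) = √(7²−6.7²) = 2.027; Subtracting the remaining from the first: starting from that combined region, the r=7 sphere at (12, 9.5) misses the remaining region (no effect) — 1 connected region. The outline is a single polygon with 10 vertices. Extrusion per mm of travel: 0.4 × 0.1 / (π × 0.875²) = 0.016630. Accumulating E over each segment gives final E = 0.4581.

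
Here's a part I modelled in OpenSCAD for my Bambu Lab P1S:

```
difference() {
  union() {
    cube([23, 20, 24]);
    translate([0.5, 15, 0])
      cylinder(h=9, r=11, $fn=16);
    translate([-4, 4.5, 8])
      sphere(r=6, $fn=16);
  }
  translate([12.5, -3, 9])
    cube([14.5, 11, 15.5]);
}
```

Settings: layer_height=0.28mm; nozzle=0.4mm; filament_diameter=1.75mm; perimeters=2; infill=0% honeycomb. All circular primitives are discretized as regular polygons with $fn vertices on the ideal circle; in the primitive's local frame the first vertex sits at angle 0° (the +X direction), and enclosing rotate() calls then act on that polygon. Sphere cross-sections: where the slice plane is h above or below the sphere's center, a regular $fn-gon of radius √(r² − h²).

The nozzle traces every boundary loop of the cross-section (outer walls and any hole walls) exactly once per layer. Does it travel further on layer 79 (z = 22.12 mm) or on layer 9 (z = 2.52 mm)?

layer 9 (z = 2.52 mm)

Layer 79 (z = 22.12): the cube is present — its section is the full 23×20 rectangle (perimeter 86.00 mm); the cylinder at (0.5, 15) is absent (z outside [0, 9]); the sphere at (-4, 4.5) does not reach this height (|z−center|=14.120 > r=6); Taking the union: only the 23×20 cube is present, so the union is just that shape — boundary = 86.00 mm; the cube at (12.5, -3) (footprint 14.5×11) is included at this height (perimeter 51.00 mm); Taking the first minus the rest: starting from that combined region, the 14.5×11 cube at (12.5, -3) partially overlaps it — only the 84.00 mm² overlap (of its 159.50 mm²) is removed, clipping the outline — boundary = 86.00 mm. So its perimeter = 86.00 mm. Layer 9 (z = 2.52): the cube (footprint 23×20) is included at this height (perimeter 86.00 mm); the r=11 cylinder at (0.5, 15) contributes a regular 16-gon of circumradius 11 (perimeter = 2·16·11.000·sin(180°/16) = 68.67 mm); the sphere at (-4, 4.5): section is a regular 16-gon, circumradius = √(r²−h²) = √(6²−5.48²) = 2.443 (perimeter = 2·16·2.443·sin(180°/16) = 15.25 mm); Combining (union): the regions partially overlap (shared area 158.99 mm²), so the edge portions inside another operand are dropped and the merged outline is re-measured after clipping — boundary = 110.50 mm; the cube at (12.5, -3) is absent (z outside [9, 24.5]); After the difference (first − rest): none of the subtracted shapes is present at this height, so that combined region is unchanged — boundary = 110.50 mm. So its perimeter = 110.50 mm. Layer 9 is larger (110.50 vs 86.00 mm).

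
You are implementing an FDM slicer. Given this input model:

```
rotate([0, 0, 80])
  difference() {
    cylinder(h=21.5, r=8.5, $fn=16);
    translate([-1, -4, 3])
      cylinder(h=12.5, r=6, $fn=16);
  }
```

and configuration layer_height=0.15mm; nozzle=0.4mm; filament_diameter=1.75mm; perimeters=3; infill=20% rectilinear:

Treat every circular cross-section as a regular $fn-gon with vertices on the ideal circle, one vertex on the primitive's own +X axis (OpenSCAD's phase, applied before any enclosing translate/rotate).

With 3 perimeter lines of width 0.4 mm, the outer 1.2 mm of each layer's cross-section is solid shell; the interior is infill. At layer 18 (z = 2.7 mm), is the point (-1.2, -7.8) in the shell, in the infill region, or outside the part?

shell

At z = 2.7 mm: the r=8.5 cylinder contributes a regular 16-gon of circumradius 8.5; the cylinder at (-1, -4) is absent (z outside [3, 15.5]); After the difference (first − rest): none of the subtracted shapes is present at this height, so the r=8.5 cylinder is unchanged — 1 connected region; (whole slice rotated 80° about Z — lengths, areas and connectivity unchanged). Overall, the cross-section is a single solid region. Undo the 80° rotation: the query point maps to (-7.890, -0.173) in the un-rotated model frame. The nearest boundary edge runs (-8.50, 0.00)→(-7.85, -3.25); distance from the point to it = 0.56 mm. The point is inside the cross-section, 0.56 mm from the nearest boundary — within the 1.2 mm shell band (3 × 0.4).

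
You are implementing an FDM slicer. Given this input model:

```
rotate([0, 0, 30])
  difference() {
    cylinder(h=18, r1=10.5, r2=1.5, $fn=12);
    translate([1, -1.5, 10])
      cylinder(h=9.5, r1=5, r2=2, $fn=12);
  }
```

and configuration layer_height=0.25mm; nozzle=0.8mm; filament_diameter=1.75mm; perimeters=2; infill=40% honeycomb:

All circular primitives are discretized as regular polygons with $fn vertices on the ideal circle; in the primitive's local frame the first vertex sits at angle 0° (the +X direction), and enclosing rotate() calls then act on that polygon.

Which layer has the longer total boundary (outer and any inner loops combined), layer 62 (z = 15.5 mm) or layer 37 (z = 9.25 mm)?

Layer 62 (z = 15.5): the cone contributes a regular 12-gon of circumradius 2.750 (interpolated between r1=10.5 and r2=1.5 at t=0.861) (perimeter = 2·12·2.750·sin(180°/12) = 17.08 mm); the cone at (1, -1.5) contributes a regular 12-gon of circumradius 3.263 (interpolated between r1=5 and r2=2 at t=0.579) (perimeter = 2·12·3.263·sin(180°/12) = 20.27 mm); Taking the first minus the rest: starting from the cone, the cone at (1, -1.5) partially overlaps it — only the 16.45 mm² overlap (of its 31.94 mm²) is removed, clipping the outline — boundary = 15.14 mm; (whole slice rotated 30° about Z — lengths, areas and connectivity unchanged). So its perimeter = 15.14 mm. Layer 37 (z = 9.25): the cone: at t=0.514 of its height the radius interpolates to r₁+(r₂−r₁)t = 5.875, giving a regular 12-gon of that circumradius (perimeter = 2·12·5.875·sin(180°/12) = 36.49 mm); the cone at (1, -1.5) is absent (z outside [10, 19.5]); Subtracting the remaining from the first: none of the subtracted shapes is present at this height, so the cone is unchanged — boundary = 36.49 mm; (rotated 30° about Z; rotation is an isometry so areas/perimeters/island counts are preserved). So its perimeter = 36.49 mm. Layer 37 is larger (36.49 vs 15.14 mm).

layer 37 (z = 9.25 mm)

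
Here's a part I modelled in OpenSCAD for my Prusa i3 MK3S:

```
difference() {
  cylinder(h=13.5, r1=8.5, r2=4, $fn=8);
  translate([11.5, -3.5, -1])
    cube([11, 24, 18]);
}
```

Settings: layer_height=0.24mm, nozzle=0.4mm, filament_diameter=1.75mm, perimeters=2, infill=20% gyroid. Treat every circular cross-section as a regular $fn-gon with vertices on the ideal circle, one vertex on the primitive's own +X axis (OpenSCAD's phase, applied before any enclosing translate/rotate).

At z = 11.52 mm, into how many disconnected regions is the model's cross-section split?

At z = 11.52 mm: the cone (r1=8.5→r2=4) has section circumradius 4.660 here — a regular 8-gon; the cube at (11.5, -3.5) is present — its section is the full 11×24 rectangle; Taking the first minus the rest: starting from the cone, the 11×24 cube at (11.5, -3.5) misses the remaining region (no effect) — 1 connected region. The result has 1 disconnected region.

1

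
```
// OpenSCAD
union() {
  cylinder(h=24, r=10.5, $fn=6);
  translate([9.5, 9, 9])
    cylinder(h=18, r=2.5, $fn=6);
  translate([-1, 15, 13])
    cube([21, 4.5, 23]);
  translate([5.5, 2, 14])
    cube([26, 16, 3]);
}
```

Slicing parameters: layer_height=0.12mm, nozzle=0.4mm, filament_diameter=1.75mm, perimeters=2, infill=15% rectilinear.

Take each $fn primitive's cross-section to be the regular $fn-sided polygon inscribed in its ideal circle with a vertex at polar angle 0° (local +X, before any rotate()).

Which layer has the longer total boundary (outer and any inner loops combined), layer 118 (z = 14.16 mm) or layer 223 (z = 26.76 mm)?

Layer 118 (z = 14.16): the r=10.5 cylinder contributes a regular 6-gon of circumradius 10.5 (perimeter = 2·6·10.500·sin(180°/6) = 63.00 mm); the r=2.5 cylinder at (9.5, 9) gives a regular 6-gon of circumradius 2.5 (constant along its height) (perimeter = 2·6·2.500·sin(180°/6) = 15.00 mm); the cube at (-1, 15) (footprint 21×4.5) is included at this height (perimeter 51.00 mm); the cube at (5.5, 2) (footprint 26×16) is included at this height (perimeter 84.00 mm); Merging all regions: the regions partially overlap (shared area 72.54 mm²), so the edge portions inside another operand are dropped and the merged outline is re-measured after clipping — boundary = 144.80 mm. So its perimeter = 144.80 mm. Layer 223 (z = 26.76): the cylinder is not intersected at this z (z outside [0, 24]); the r=2.5 cylinder at (9.5, 9) gives a regular 6-gon of circumradius 2.5 (constant along its height) (perimeter = 2·6·2.500·sin(180°/6) = 15.00 mm); the cube at (-1, 15) (footprint 21×4.5) is included at this height (perimeter 51.00 mm); the cube at (5.5, 2) is absent (z outside [14, 17]); Taking the union: the 2 present regions are separate (no shared area or edge), so areas and boundary lengths simply add and each stays a separate island — boundary = 66.00 mm. So its perimeter = 66.00 mm. Layer 118 is larger (144.80 vs 66.00 mm).

layer 118 (z = 14.16 mm)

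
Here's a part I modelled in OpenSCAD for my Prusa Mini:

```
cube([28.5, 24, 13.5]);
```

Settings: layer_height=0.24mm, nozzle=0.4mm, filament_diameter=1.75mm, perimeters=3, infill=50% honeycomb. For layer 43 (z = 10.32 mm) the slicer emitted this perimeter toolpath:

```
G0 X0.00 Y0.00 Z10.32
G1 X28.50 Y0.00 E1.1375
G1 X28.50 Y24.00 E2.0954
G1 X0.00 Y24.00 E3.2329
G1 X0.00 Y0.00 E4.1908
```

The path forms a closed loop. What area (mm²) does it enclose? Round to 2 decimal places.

Apply the shoelace formula to the sequence of (X, Y) vertices; enclosed area = 684.00 mm².

684.00 mm²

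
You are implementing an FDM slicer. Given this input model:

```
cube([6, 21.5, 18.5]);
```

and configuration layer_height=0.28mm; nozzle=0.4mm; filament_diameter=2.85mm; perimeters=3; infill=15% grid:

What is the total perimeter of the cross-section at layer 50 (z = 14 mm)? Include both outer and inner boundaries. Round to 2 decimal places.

At z = 14 mm: the cube is present — its section is the full 6×21.5 rectangle (perimeter 55.00 mm). Overall, the cross-section is a single solid region. Total boundary length (outer) = 55.00 mm.

55.00 mm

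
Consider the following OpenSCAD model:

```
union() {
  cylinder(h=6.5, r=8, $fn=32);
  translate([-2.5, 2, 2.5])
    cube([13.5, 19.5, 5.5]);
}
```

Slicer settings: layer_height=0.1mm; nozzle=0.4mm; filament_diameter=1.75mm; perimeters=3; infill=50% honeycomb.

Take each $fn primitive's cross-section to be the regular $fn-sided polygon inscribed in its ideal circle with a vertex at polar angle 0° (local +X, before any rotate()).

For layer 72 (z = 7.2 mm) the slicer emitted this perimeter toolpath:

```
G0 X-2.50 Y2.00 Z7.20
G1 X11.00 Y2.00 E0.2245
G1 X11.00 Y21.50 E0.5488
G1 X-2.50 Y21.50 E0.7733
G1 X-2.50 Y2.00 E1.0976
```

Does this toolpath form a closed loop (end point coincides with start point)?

yes

Start point (G0): (-2.50, 2.00). End point (last G1): the path returns to the start — closed.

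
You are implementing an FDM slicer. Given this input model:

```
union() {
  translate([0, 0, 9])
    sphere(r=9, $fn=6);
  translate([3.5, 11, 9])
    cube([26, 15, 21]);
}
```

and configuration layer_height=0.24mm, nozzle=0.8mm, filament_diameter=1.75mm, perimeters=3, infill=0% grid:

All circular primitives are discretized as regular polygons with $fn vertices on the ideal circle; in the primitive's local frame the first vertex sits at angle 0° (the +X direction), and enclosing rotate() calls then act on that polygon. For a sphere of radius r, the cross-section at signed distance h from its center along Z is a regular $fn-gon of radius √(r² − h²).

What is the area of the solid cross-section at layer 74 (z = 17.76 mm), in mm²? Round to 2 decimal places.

At z = 17.76 mm: the r=9 sphere slices to a regular 6-gon of circumradius 2.065 (√(r²−h²) with h=8.76 from center) (area = (6/2)·2.065²·sin(360°/6) = 11.07 mm²); the 26×15 cube at (3.5, 11) contributes its full rectangle (area 390.00 mm²); Combining (union): the 2 present regions are separate (no shared area or edge), so areas and boundary lengths simply add and each stays a separate island — area = 401.07 mm². Overall, the cross-section has 2 separate islands. Net area = 401.07 mm².

401.07 mm²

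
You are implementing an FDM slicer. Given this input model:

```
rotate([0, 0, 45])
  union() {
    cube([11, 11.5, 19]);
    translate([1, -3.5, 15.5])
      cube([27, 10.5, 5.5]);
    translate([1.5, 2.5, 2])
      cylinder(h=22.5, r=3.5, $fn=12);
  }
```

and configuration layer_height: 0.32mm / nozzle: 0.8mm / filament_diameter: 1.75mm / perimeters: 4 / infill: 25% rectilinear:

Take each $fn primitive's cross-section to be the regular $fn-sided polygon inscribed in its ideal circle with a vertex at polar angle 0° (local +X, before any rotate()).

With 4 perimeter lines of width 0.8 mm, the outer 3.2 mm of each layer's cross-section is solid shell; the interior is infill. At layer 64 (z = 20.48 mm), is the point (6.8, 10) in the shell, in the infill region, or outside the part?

infill

At z = 20.48 mm: the cube does not reach this height (z outside [0, 19]); the cube at (1, -3.5) is present — its section is the full 27×10.5 rectangle; the r=3.5 cylinder at (1.5, 2.5) gives a regular 12-gon of circumradius 3.5 (constant along its height); Merging all regions: the regions partially overlap (shared area 21.81 mm²), so overlapping operands fuse into one piece — 1 connected region; (rotated 45° about Z; rotation is an isometry so areas/perimeters/island counts are preserved). Overall, the cross-section is a single solid region. Undo the 45° rotation: the query point maps to (11.879, 2.263) in the un-rotated model frame. The nearest boundary edge runs (1.00, 7.00)→(28.00, 7.00); distance from the point to it = 4.74 mm. The point is inside the cross-section and 4.74 mm from the nearest boundary — more than the 3.2 mm shell width (4 × 0.8), so it's in the infill interior.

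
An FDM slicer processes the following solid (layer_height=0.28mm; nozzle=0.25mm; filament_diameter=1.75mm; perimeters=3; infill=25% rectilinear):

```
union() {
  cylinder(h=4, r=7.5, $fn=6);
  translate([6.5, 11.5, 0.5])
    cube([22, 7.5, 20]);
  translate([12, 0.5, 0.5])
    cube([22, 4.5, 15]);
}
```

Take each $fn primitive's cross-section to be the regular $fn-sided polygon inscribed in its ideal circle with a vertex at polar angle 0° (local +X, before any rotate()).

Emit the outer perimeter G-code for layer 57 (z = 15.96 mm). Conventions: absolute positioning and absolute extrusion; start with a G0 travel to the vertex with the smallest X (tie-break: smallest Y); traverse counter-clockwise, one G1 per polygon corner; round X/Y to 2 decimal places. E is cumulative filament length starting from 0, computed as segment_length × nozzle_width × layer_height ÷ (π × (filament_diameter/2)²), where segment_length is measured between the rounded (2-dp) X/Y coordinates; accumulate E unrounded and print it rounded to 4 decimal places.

At z = 15.96 mm: the cylinder is not intersected at this z (z outside [0, 4]); the 22×7.5 cube at (6.5, 11.5) contributes its full rectangle; the cube at (12, 0.5) is absent (z outside [0.5, 15.5]); Taking the union: only the 22×7.5 cube at (6.5, 11.5) is present, so the union is just that shape — 1 connected region. The outline is a single polygon with 4 vertices. Extrusion per mm of travel: 0.25 × 0.28 / (π × 0.875²) = 0.029103. Accumulating E over each segment gives final E = 1.7171.

G0 X6.50 Y11.50 Z15.96
G1 X28.50 Y11.50 E0.6403
G1 X28.50 Y19.00 E0.8585
G1 X6.50 Y19.00 E1.4988
G1 X6.50 Y11.50 E1.7171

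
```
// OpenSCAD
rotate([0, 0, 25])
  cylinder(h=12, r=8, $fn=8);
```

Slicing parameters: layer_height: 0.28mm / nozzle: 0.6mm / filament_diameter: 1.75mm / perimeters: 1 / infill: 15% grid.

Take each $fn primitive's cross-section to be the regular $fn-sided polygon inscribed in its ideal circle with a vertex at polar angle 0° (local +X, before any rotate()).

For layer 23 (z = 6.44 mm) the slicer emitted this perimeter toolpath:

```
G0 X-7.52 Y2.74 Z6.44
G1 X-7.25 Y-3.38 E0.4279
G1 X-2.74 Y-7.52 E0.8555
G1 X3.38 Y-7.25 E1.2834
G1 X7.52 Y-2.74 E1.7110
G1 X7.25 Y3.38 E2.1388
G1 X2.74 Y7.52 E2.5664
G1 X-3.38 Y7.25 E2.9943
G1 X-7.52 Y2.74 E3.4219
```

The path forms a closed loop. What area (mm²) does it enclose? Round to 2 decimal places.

Apply the shoelace formula to the sequence of (X, Y) vertices; enclosed area = 181.08 mm².

181.08 mm²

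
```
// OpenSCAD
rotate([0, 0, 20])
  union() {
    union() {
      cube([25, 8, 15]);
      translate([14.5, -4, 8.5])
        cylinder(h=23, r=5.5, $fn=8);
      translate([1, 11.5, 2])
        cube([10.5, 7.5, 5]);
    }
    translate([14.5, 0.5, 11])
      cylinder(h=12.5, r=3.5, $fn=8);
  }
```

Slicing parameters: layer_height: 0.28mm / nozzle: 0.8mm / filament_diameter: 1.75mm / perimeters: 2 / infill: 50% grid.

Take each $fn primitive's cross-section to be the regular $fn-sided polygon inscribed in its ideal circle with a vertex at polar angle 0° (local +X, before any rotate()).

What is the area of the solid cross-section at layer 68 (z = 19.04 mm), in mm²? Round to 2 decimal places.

100.89 mm²

At z = 19.04 mm: the cube is not intersected at this z (z outside [0, 15]); the r=5.5 cylinder at (14.5, -4) contributes a regular 8-gon of circumradius 5.5 (area = (8/2)·5.500²·sin(360°/8) = 85.56 mm²); the cube at (1, 11.5) does not reach this height (z outside [2, 7]); Merging all regions: only the r=5.5 cylinder at (14.5, -4) is present, so the union is just that shape — area = 85.56 mm²; the r=3.5 cylinder at (14.5, 0.5) contributes a regular 8-gon of circumradius 3.5 (area = (8/2)·3.500²·sin(360°/8) = 34.65 mm²); Combining (union): the regions partially overlap — summed areas 120.21 mm² minus the doubly-counted overlap 19.32 mm² gives 100.89 mm² — area = 100.89 mm²; (whole slice rotated 20° about Z — lengths, areas and connectivity unchanged). Overall, the cross-section is a single solid region. Net area = 100.89 mm².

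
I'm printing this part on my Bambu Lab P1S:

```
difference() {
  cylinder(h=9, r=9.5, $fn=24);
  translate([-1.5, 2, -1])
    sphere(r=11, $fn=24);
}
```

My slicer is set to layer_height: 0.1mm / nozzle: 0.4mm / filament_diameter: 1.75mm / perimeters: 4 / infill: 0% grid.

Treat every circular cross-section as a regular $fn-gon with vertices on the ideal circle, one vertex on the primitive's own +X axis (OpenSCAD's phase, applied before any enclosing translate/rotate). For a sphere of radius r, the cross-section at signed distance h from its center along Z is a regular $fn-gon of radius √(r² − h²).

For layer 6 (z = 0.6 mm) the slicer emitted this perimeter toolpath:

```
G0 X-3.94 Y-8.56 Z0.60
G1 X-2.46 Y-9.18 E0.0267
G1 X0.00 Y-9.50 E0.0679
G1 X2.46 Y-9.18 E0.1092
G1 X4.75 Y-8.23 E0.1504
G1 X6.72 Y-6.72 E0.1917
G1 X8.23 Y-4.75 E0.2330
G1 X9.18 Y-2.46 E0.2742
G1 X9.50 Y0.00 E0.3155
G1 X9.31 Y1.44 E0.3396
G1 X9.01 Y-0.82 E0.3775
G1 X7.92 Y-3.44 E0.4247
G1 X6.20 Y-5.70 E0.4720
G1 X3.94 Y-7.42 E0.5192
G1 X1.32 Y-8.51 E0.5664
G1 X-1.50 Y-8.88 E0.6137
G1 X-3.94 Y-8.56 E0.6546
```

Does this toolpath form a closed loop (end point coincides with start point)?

yes

Start point (G0): (-3.94, -8.56). End point (last G1): the path returns to the start — closed.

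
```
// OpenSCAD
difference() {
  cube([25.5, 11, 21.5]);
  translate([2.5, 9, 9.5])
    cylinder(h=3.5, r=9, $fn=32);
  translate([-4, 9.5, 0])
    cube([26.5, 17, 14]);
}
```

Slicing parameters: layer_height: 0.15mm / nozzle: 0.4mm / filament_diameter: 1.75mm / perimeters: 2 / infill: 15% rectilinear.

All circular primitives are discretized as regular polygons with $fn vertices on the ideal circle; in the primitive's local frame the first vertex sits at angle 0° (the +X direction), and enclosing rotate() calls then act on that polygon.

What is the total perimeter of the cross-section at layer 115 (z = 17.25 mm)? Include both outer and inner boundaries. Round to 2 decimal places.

73.00 mm

At z = 17.25 mm: the cube is present — its section is the full 25.5×11 rectangle (perimeter 73.00 mm); the cylinder at (2.5, 9) does not reach this height (z outside [9.5, 13]); the cube at (-4, 9.5) is absent (z outside [0, 14]); After the difference (first − rest): none of the subtracted shapes is present at this height, so the 25.5×11 cube is unchanged — boundary = 73.00 mm. Overall, the cross-section is a single solid region. Total boundary length (outer) = 73.00 mm.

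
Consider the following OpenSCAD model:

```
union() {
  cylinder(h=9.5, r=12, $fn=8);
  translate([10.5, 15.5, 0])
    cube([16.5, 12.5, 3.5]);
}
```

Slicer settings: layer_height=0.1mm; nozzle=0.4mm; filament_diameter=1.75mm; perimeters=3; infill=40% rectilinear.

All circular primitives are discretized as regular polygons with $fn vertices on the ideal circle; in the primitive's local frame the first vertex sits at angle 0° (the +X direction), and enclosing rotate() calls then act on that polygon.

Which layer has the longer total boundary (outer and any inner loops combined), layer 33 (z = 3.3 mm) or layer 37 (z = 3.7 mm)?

layer 33 (z = 3.3 mm)

Layer 33 (z = 3.3): the cylinder: section is a regular 8-gon, circumradius r=12 (perimeter = 2·8·12.000·sin(180°/8) = 73.48 mm); the 16.5×12.5 cube at (10.5, 15.5) contributes its full rectangle (perimeter 58.00 mm); Combining (union): the 2 present regions are separate (no shared area or edge), so areas and boundary lengths simply add and each stays a separate island — boundary = 131.48 mm. So its perimeter = 131.48 mm. Layer 37 (z = 3.7): the r=12 cylinder contributes a regular 8-gon of circumradius 12 (perimeter = 2·8·12.000·sin(180°/8) = 73.48 mm); the cube at (10.5, 15.5) is absent (z outside [0, 3.5]); Combining (union): only the r=12 cylinder is present, so the union is just that shape — boundary = 73.48 mm. So its perimeter = 73.48 mm. Layer 33 is larger (131.48 vs 73.48 mm).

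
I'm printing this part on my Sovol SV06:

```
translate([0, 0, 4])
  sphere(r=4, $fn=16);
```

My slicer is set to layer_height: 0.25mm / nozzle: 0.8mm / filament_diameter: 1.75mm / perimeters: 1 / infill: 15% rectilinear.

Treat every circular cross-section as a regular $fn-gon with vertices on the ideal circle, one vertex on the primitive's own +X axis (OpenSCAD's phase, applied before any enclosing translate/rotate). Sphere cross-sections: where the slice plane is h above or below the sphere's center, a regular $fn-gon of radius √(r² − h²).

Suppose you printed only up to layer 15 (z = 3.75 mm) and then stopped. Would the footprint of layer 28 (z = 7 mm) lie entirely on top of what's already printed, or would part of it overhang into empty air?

Compare the two slices. At z = 3.75: the sphere: section is a regular 16-gon, circumradius = √(r²−h²) = √(4²−0.25²) = 3.992 (area = (16/2)·3.992²·sin(360°/16) = 48.79 mm²). At z = 7: the r=4 sphere slices to a regular 16-gon of circumradius 2.646 (√(r²−h²) with h=3 from center) (area = (16/2)·2.646²·sin(360°/16) = 21.43 mm²). Checking containment: the cross-section at z = 7 is a subset of the cross-section at z = 3.75.

entirely on top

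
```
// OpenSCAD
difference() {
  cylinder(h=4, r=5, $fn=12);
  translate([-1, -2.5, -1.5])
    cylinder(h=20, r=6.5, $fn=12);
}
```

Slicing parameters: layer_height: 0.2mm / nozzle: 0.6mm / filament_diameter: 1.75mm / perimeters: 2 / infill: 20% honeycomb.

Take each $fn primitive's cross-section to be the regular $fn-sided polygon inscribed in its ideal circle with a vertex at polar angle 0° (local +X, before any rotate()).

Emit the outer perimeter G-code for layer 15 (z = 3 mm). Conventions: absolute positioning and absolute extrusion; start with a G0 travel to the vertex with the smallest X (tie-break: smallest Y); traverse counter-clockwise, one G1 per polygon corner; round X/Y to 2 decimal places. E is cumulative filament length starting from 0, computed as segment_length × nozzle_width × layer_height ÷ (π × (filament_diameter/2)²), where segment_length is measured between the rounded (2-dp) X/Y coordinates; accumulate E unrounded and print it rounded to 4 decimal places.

At z = 3 mm: the r=5 cylinder gives a regular 12-gon of circumradius 5 (constant along its height); the r=6.5 cylinder at (-1, -2.5) contributes a regular 12-gon of circumradius 6.5; Taking the first minus the rest: starting from the r=5 cylinder, the r=6.5 cylinder at (-1, -2.5) partially overlaps it — only the 66.17 mm² overlap (of its 126.75 mm²) is removed, clipping the outline — 1 connected region. The outline is a single polygon with 10 vertices. Extrusion per mm of travel: 0.6 × 0.2 / (π × 0.875²) = 0.049890. Accumulating E over each segment gives final E = 1.1237.

G0 X-3.50 Y3.33 Z3.00
G1 X-1.00 Y4.00 E0.1291
G1 X2.25 Y3.13 E0.2970
G1 X4.63 Y0.75 E0.4649
G1 X4.92 Y-0.32 E0.5202
G1 X5.00 Y0.00 E0.5367
G1 X4.33 Y2.50 E0.6658
G1 X2.50 Y4.33 E0.7949
G1 X0.00 Y5.00 E0.9240
G1 X-2.50 Y4.33 E1.0532
G1 X-3.50 Y3.33 E1.1237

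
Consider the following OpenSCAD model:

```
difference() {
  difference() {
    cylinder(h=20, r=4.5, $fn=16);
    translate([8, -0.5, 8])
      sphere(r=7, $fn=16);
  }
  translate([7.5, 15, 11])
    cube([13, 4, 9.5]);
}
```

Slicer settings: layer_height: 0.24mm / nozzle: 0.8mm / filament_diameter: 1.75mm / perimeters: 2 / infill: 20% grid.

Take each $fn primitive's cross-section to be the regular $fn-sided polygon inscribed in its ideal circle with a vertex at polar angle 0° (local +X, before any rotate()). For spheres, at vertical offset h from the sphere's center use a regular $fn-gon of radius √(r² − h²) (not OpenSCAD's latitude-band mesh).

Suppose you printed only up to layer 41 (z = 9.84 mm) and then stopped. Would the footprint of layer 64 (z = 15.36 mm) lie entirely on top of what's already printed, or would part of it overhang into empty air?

part overhangs

Compare the two slices. At z = 9.84: the r=4.5 cylinder gives a regular 16-gon of circumradius 4.5 (constant along its height) (area = (16/2)·4.500²·sin(360°/16) = 61.99 mm²); the r=7 sphere at (8, -0.5) contributes a regular 16-gon of circumradius √(7²−1.84²) = 6.754 (area = (16/2)·6.754²·sin(360°/16) = 139.65 mm²); Taking the first minus the rest: starting from the r=4.5 cylinder (61.99 mm²), the r=7 sphere at (8, -0.5) partially overlaps it — only the 15.88 mm² overlap (of its 139.65 mm²) is removed, clipping the outline — area = 46.12 mm²; the cube at (7.5, 15) is not intersected at this z (z outside [11, 20.5]); Taking the first minus the rest: none of the subtracted shapes is present at this height, so the result so far is unchanged — area = 46.12 mm². At z = 15.36: the cylinder: section is a regular 16-gon, circumradius r=4.5 (area = (16/2)·4.500²·sin(360°/16) = 61.99 mm²); the sphere at (8, -0.5) does not reach this height (|z−center|=7.360 > r=7); Subtracting the remaining from the first: none of the subtracted shapes is present at this height, so the r=4.5 cylinder is unchanged — area = 61.99 mm²; the cube at (7.5, 15) is present — its section is the full 13×4 rectangle (area 52.00 mm²); Subtracting the remaining from the first: starting from that combined region (61.99 mm²), the 13×4 cube at (7.5, 15) misses the remaining region (no effect) — area = 61.99 mm². Checking containment: at z = 15.36 the cross-section extends beyond the z = 9.84 cross-section by about 15.88 mm².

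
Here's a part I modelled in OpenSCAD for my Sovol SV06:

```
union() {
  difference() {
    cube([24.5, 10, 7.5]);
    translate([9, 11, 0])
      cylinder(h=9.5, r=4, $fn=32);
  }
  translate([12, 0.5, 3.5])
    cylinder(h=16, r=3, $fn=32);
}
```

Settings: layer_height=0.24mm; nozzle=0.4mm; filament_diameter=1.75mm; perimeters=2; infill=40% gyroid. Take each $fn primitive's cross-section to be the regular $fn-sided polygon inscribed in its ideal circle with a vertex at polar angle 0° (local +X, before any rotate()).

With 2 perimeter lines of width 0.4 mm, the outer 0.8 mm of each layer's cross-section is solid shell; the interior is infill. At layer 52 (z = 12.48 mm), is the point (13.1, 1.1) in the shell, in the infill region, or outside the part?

At z = 12.48 mm: the cube does not reach this height (z outside [0, 7.5]); the cylinder at (9, 11) is not intersected at this z (z outside [0, 9.5]); After the difference (first − rest): the first operand is absent here, so nothing remains; the cylinder at (12, 0.5): section is a regular 32-gon, circumradius r=3; Taking the union: only the r=3 cylinder at (12, 0.5) is present, so the union is just that shape — 1 connected region. Overall, the cross-section is a single solid region. The nearest boundary edge runs (14.77, 1.65)→(14.49, 2.17); distance from the point to it = 1.73 mm. The point is inside the cross-section and 1.73 mm from the nearest boundary — more than the 0.8 mm shell width (2 × 0.4), so it's in the infill interior.

infill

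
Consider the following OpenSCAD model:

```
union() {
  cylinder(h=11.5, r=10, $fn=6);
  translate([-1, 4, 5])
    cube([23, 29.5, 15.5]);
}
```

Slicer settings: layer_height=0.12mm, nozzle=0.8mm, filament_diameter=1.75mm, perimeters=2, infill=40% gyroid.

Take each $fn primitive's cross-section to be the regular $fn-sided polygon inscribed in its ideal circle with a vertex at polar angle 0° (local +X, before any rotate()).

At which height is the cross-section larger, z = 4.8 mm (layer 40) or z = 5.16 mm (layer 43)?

Layer 40 (z = 4.8): the r=10 cylinder gives a regular 6-gon of circumradius 10 (constant along its height) (area = (6/2)·10.000²·sin(360°/6) = 259.81 mm²); the cube at (-1, 4) does not reach this height (z outside [5, 20.5]); Combining (union): only the r=10 cylinder is present, so the union is just that shape — area = 259.81 mm². So its area = 259.81 mm². Layer 43 (z = 5.16): the cylinder: section is a regular 6-gon, circumradius r=10 (area = (6/2)·10.000²·sin(360°/6) = 259.81 mm²); the 23×29.5 cube at (-1, 4) contributes its full rectangle (area 678.50 mm²); Combining (union): the regions partially overlap — summed areas 938.31 mm² minus the doubly-counted overlap 34.23 mm² gives 904.08 mm² — area = 904.08 mm². So its area = 904.08 mm². Layer 43 is larger (904.08 vs 259.81 mm²).

layer 43 (z = 5.16 mm)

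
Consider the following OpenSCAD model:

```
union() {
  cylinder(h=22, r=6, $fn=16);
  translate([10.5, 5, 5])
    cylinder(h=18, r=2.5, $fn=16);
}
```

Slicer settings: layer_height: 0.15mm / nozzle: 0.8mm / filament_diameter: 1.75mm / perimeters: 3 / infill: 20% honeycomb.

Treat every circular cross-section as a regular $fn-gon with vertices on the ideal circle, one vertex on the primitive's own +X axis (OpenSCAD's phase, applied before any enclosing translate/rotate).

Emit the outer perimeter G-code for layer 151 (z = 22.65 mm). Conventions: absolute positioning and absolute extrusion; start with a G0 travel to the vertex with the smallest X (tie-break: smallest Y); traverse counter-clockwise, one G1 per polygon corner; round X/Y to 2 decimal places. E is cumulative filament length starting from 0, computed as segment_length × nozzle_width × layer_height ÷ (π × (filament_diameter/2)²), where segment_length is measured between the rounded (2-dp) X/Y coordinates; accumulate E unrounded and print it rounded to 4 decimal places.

G0 X8.00 Y5.00 Z22.65
G1 X8.19 Y4.04 E0.0488
G1 X8.73 Y3.23 E0.0974
G1 X9.54 Y2.69 E0.1460
G1 X10.50 Y2.50 E0.1948
G1 X11.46 Y2.69 E0.2436
G1 X12.27 Y3.23 E0.2922
G1 X12.81 Y4.04 E0.3407
G1 X13.00 Y5.00 E0.3896
G1 X12.81 Y5.96 E0.4384
G1 X12.27 Y6.77 E0.4870
G1 X11.46 Y7.31 E0.5355
G1 X10.50 Y7.50 E0.5844
G1 X9.54 Y7.31 E0.6332
G1 X8.73 Y6.77 E0.6817
G1 X8.19 Y5.96 E0.7303
G1 X8.00 Y5.00 E0.7791

At z = 22.65 mm: the cylinder does not reach this height (z outside [0, 22]); the r=2.5 cylinder at (10.5, 5) contributes a regular 16-gon of circumradius 2.5; Merging all regions: only the r=2.5 cylinder at (10.5, 5) is present, so the union is just that shape — 1 connected region. The outline is a single polygon with 16 vertices. Extrusion per mm of travel: 0.8 × 0.15 / (π × 0.875²) = 0.049890. Accumulating E over each segment gives final E = 0.7791.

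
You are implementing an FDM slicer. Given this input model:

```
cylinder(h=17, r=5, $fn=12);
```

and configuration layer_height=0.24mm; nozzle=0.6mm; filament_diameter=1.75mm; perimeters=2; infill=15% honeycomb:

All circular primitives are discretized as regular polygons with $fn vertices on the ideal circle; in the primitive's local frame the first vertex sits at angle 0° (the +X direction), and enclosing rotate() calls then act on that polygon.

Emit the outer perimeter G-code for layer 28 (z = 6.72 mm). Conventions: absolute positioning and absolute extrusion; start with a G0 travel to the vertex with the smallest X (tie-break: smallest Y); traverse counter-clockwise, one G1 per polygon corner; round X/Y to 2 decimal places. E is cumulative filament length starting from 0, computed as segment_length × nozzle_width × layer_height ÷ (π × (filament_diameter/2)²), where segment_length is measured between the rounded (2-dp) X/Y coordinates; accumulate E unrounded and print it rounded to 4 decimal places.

G0 X-5.00 Y0.00 Z6.72
G1 X-4.33 Y-2.50 E0.1550
G1 X-2.50 Y-4.33 E0.3099
G1 X0.00 Y-5.00 E0.4648
G1 X2.50 Y-4.33 E0.6198
G1 X4.33 Y-2.50 E0.7747
G1 X5.00 Y0.00 E0.9297
G1 X4.33 Y2.50 E1.0846
G1 X2.50 Y4.33 E1.2396
G1 X0.00 Y5.00 E1.3945
G1 X-2.50 Y4.33 E1.5495
G1 X-4.33 Y2.50 E1.7044
G1 X-5.00 Y0.00 E1.8594

At z = 6.72 mm: the cylinder: section is a regular 12-gon, circumradius r=5. The outline is a single polygon with 12 vertices. Extrusion per mm of travel: 0.6 × 0.24 / (π × 0.875²) = 0.059868. Accumulating E over each segment gives final E = 1.8594.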